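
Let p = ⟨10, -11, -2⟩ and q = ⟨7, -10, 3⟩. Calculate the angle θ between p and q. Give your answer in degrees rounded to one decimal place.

p · q = 10·7 + (-11)·(-10) + (-2)·3 = 70 + 110 - 6 = 174
|p|² = 100 + 121 + 4 = 225,  |p| = √225 ≈ 15.000000
|q|² = 49 + 100 + 9 = 158,  |q| = √158 ≈ 12.569805
cos θ = 174 / (15.000000 · 12.569805) ≈ 0.92285
θ = arccos(0.92285) ≈ 22.7°

22.7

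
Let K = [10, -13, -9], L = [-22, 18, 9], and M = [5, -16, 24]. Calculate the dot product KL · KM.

KL = L − K = (-32, 31, 18)
KM = M − K = (-5, -3, 33)
KL · KM = (-32)·(-5) + 31·(-3) + 18·33 = 160 - 93 + 594 = 661

661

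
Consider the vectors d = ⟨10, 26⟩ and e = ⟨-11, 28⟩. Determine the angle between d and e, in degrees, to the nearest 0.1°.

42.5

d · e = 10·(-11) + 26·28 = -110 + 728 = 618
|d|² = 100 + 676 = 776,  |d| = √776 ≈ 27.856777
|e|² = 121 + 784 = 905,  |e| = √905 ≈ 30.083218
cos θ = 618 / (27.856777 · 30.083218) ≈ 0.73745
θ = arccos(0.73745) ≈ 42.5°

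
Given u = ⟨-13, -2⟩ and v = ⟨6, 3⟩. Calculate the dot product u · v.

u · v = (-13)·6 + (-2)·3 = -78 - 6 = -84

-84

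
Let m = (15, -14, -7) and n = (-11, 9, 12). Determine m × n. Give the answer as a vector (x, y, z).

i: (-14)·12 - (-7)·9 = -168 - (-63) = -105
j: (-7)·(-11) - 15·12 = 77 - 180 = -103
k: 15·9 - (-14)·(-11) = 135 - 154 = -19
m × n = (-105, -103, -19)

(-105, -103, -19)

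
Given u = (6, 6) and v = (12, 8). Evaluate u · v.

u · v = 6·12 + 6·8 = 72 + 48 = 120

120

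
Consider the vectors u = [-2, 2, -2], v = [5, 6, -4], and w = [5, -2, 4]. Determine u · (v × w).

v × w:
i: 6·4 - (-4)·(-2) = 24 - 8 = 16
j: (-4)·5 - 5·4 = -20 - 20 = -40
k: 5·(-2) - 6·5 = -10 - 30 = -40
v × w = (16, -40, -40)
u · (v × w) = (-2)·16 + 2·(-40) + (-2)·(-40) = -32 - 80 + 80 = -32

-32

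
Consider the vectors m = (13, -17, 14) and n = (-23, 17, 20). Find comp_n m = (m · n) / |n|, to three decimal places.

m · n = 13·(-23) + (-17)·17 + 14·20 = -299 - 289 + 280 = -308
|n| = √(529 + 289 + 400) = √1218 ≈ 34.8999
comp_n m = -308 / √1218 ≈ -8.825

-8.825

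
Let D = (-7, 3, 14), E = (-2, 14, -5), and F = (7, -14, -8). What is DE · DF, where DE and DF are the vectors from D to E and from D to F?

301

DE = E − D = (5, 11, -19)
DF = F − D = (14, -17, -22)
DE · DF = 5·14 + 11·(-17) + (-19)·(-22) = 70 - 187 + 418 = 301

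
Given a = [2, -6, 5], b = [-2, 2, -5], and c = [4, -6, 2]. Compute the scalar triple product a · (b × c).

64

b × c:
i: 2·2 - (-5)·(-6) = 4 - 30 = -26
j: (-5)·4 - (-2)·2 = -20 - (-4) = -16
k: (-2)·(-6) - 2·4 = 12 - 8 = 4
b × c = (-26, -16, 4)
a · (b × c) = 2·(-26) + (-6)·(-16) + 5·4 = -52 + 96 + 20 = 64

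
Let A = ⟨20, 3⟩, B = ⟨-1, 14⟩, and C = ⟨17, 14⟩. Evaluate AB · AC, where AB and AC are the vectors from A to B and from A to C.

AB = B − A = (-21, 11)
AC = C − A = (-3, 11)
AB · AC = (-21)·(-3) + 11·11 = 63 + 121 = 184

184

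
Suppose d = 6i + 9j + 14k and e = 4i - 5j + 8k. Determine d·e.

91

d · e = 6·4 + 9·(-5) + 14·8 = 24 - 45 + 112 = 91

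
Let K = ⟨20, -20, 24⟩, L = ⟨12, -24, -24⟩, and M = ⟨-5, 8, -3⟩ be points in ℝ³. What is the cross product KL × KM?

(1452, 984, -324)

KL = (-8, -4, -48)
KM = (-25, 28, -27)
i: (-4)·(-27) - (-48)·28 = 108 - (-1344) = 1452
j: (-48)·(-25) - (-8)·(-27) = 1200 - 216 = 984
k: (-8)·28 - (-4)·(-25) = -224 - 100 = -324
KL × KM = (1452, 984, -324)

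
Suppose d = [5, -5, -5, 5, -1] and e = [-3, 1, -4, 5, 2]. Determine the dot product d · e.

d · e = 5·(-3) + (-5)·1 + (-5)·(-4) + 5·5 + (-1)·2 = -15 - 5 + 20 + 25 - 2 = 23

23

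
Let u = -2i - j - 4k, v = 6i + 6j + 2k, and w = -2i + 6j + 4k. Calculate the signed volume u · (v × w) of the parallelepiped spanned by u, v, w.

v × w:
i: 6·4 - 2·6 = 24 - 12 = 12
j: 2·(-2) - 6·4 = -4 - 24 = -28
k: 6·6 - 6·(-2) = 36 - (-12) = 48
v × w = (12, -28, 48)
u · (v × w) = (-2)·12 + (-1)·(-28) + (-4)·48 = -24 + 28 - 192 = -188

-188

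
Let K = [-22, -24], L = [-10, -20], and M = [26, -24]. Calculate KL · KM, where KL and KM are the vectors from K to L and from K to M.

576

KL = L − K = (12, 4)
KM = M − K = (48, 0)
KL · KM = 12·48 + 4·0 = 576 + 0 = 576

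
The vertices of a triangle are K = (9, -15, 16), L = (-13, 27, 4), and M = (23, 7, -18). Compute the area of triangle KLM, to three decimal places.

914.212

KL = (-22, 42, -12),  KM = (14, 22, -34)
i: 42·(-34) - (-12)·22 = -1428 - (-264) = -1164
j: (-12)·14 - (-22)·(-34) = -168 - 748 = -916
k: (-22)·22 - 42·14 = -484 - 588 = -1072
KL × KM = (-1164, -916, -1072)
|KL × KM| = √3343136 ≈ 1828.4245
area = ½ · 1828.4245 ≈ 914.212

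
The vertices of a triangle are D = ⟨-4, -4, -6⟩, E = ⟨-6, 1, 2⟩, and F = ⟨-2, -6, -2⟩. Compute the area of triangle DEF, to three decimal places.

21.840

DE = (-2, 5, 8),  DF = (2, -2, 4)
i: 5·4 - 8·(-2) = 20 - (-16) = 36
j: 8·2 - (-2)·4 = 16 - (-8) = 24
k: (-2)·(-2) - 5·2 = 4 - 10 = -6
DE × DF = (36, 24, -6)
|DE × DF| = √1908 ≈ 43.6807
area = ½ · 43.6807 ≈ 21.840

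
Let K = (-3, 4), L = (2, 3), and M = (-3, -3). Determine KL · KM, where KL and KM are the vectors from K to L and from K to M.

7

KL = L − K = (5, -1)
KM = M − K = (0, -7)
KL · KM = 5·0 + (-1)·(-7) = 0 + 7 = 7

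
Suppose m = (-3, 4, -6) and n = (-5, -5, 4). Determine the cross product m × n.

(-14, 42, 35)

i: 4·4 - (-6)·(-5) = 16 - 30 = -14
j: (-6)·(-5) - (-3)·4 = 30 - (-12) = 42
k: (-3)·(-5) - 4·(-5) = 15 - (-20) = 35
m × n = (-14, 42, 35)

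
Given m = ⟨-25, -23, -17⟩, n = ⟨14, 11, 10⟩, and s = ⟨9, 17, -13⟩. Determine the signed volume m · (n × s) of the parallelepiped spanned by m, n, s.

-794

n × s:
i: 11·(-13) - 10·17 = -143 - 170 = -313
j: 10·9 - 14·(-13) = 90 - (-182) = 272
k: 14·17 - 11·9 = 238 - 99 = 139
n × s = (-313, 272, 139)
m · (n × s) = (-25)·(-313) + (-23)·272 + (-17)·139 = 7825 - 6256 - 2363 = -794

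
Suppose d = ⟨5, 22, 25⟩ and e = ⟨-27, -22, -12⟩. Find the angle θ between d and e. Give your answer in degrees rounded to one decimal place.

d · e = 5·(-27) + 22·(-22) + 25·(-12) = -135 - 484 - 300 = -919
|d|² = 25 + 484 + 625 = 1134,  |d| = √1134 ≈ 33.674916
|e|² = 729 + 484 + 144 = 1357,  |e| = √1357 ≈ 36.837481
cos θ = -919 / (33.674916 · 36.837481) ≈ -0.74083
θ = arccos(-0.74083) ≈ 137.8°

137.8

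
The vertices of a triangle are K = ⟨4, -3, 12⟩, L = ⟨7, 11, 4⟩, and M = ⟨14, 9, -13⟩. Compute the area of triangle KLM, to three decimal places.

KL = (3, 14, -8),  KM = (10, 12, -25)
i: 14·(-25) - (-8)·12 = -350 - (-96) = -254
j: (-8)·10 - 3·(-25) = -80 - (-75) = -5
k: 3·12 - 14·10 = 36 - 140 = -104
KL × KM = (-254, -5, -104)
|KL × KM| = √75357 ≈ 274.5123
area = ½ · 274.5123 ≈ 137.256

137.256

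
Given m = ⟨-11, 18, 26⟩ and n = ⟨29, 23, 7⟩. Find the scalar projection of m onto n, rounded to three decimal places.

7.353

m · n = (-11)·29 + 18·23 + 26·7 = -319 + 414 + 182 = 277
|n| = √(841 + 529 + 49) = √1419 ≈ 37.6696
comp_n m = 277 / √1419 ≈ 7.353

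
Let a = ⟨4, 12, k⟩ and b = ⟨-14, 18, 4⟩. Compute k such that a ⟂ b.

-40

a · b = 4·(-14) + 12·18 + k·4 = 160 + 4k
Set equal to 0: 4k = -160, so k = -40.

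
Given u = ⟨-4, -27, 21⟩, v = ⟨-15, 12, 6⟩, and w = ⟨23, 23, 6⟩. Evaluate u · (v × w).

-18933

v × w:
i: 12·6 - 6·23 = 72 - 138 = -66
j: 6·23 - (-15)·6 = 138 - (-90) = 228
k: (-15)·23 - 12·23 = -345 - 276 = -621
v × w = (-66, 228, -621)
u · (v × w) = (-4)·(-66) + (-27)·228 + 21·(-621) = 264 - 6156 - 13041 = -18933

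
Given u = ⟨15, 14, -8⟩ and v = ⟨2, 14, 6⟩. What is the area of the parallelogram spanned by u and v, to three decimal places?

287.708

i: 14·6 - (-8)·14 = 84 - (-112) = 196
j: (-8)·2 - 15·6 = -16 - 90 = -106
k: 15·14 - 14·2 = 210 - 28 = 182
u × v = (196, -106, 182)
|u × v| = √(196² + (-106)² + 182²) = √82776 ≈ 287.7082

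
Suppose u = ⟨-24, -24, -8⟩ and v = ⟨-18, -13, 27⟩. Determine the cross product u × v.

(-752, 792, -120)

i: (-24)·27 - (-8)·(-13) = -648 - 104 = -752
j: (-8)·(-18) - (-24)·27 = 144 - (-648) = 792
k: (-24)·(-13) - (-24)·(-18) = 312 - 432 = -120
u × v = (-752, 792, -120)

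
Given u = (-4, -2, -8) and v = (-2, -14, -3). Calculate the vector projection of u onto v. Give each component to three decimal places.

(-0.574, -4.019, -0.861)

u · v = (-4)·(-2) + (-2)·(-14) + (-8)·(-3) = 8 + 28 + 24 = 60
|v|² = 4 + 196 + 9 = 209
proj_v u = (60/209) · (-2, -14, -3) ≈ (-0.574, -4.019, -0.861)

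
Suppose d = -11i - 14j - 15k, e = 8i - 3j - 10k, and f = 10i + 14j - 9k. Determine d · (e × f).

e × f:
i: (-3)·(-9) - (-10)·14 = 27 - (-140) = 167
j: (-10)·10 - 8·(-9) = -100 - (-72) = -28
k: 8·14 - (-3)·10 = 112 - (-30) = 142
e × f = (167, -28, 142)
d · (e × f) = (-11)·167 + (-14)·(-28) + (-15)·142 = -1837 + 392 - 2130 = -3575

-3575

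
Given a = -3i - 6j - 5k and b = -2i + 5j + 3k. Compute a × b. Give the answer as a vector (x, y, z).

i: (-6)·3 - (-5)·5 = -18 - (-25) = 7
j: (-5)·(-2) - (-3)·3 = 10 - (-9) = 19
k: (-3)·5 - (-6)·(-2) = -15 - 12 = -27
a × b = (7, 19, -27)

(7, 19, -27)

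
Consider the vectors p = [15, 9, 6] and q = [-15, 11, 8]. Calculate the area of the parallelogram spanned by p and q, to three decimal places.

i: 9·8 - 6·11 = 72 - 66 = 6
j: 6·(-15) - 15·8 = -90 - 120 = -210
k: 15·11 - 9·(-15) = 165 - (-135) = 300
p × q = (6, -210, 300)
|p × q| = √(6² + (-210)² + 300²) = √134136 ≈ 366.2458

366.246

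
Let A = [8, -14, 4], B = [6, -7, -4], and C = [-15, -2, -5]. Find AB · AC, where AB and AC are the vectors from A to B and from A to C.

AB = B − A = (-2, 7, -8)
AC = C − A = (-23, 12, -9)
AB · AC = (-2)·(-23) + 7·12 + (-8)·(-9) = 46 + 84 + 72 = 202

202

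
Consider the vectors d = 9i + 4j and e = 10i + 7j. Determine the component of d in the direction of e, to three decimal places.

9.667

d · e = 9·10 + 4·7 = 90 + 28 = 118
|e| = √(100 + 49) = √149 ≈ 12.2066
comp_e d = 118 / √149 ≈ 9.667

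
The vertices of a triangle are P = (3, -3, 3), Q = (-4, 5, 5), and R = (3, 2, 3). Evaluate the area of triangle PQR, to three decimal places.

PQ = (-7, 8, 2),  PR = (0, 5, 0)
i: 8·0 - 2·5 = 0 - 10 = -10
j: 2·0 - (-7)·0 = 0 - 0 = 0
k: (-7)·5 - 8·0 = -35 - 0 = -35
PQ × PR = (-10, 0, -35)
|PQ × PR| = √1325 ≈ 36.4005
area = ½ · 36.4005 ≈ 18.200

18.200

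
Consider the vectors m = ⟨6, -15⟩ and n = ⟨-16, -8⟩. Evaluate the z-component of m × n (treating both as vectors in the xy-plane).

-288

6·(-8) - (-15)·(-16) = -48 - 240 = -288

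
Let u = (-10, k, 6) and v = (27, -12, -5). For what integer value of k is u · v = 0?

-25

u · v = (-10)·27 + k·(-12) + 6·(-5) = -300 - 12k
Set equal to 0: -12k = 300, so k = -25.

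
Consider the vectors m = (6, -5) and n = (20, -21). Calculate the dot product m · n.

m · n = 6·20 + (-5)·(-21) = 120 + 105 = 225

225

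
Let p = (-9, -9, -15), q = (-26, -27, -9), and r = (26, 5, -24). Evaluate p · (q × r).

-7095

q × r:
i: (-27)·(-24) - (-9)·5 = 648 - (-45) = 693
j: (-9)·26 - (-26)·(-24) = -234 - 624 = -858
k: (-26)·5 - (-27)·26 = -130 - (-702) = 572
q × r = (693, -858, 572)
p · (q × r) = (-9)·693 + (-9)·(-858) + (-15)·572 = -6237 + 7722 - 8580 = -7095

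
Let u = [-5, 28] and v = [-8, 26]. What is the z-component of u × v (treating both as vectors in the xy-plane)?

94

(-5)·26 - 28·(-8) = -130 - (-224) = 94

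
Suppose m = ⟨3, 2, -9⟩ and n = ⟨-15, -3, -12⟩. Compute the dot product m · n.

57

m · n = 3·(-15) + 2·(-3) + (-9)·(-12) = -45 - 6 + 108 = 57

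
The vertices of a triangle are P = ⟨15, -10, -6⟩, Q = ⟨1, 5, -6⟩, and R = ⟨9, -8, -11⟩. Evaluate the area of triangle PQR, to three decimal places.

PQ = (-14, 15, 0),  PR = (-6, 2, -5)
i: 15·(-5) - 0·2 = -75 - 0 = -75
j: 0·(-6) - (-14)·(-5) = 0 - 70 = -70
k: (-14)·2 - 15·(-6) = -28 - (-90) = 62
PQ × PR = (-75, -70, 62)
|PQ × PR| = √14369 ≈ 119.8708
area = ½ · 119.8708 ≈ 59.935

59.935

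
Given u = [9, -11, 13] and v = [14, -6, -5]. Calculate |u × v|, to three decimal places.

281.457

i: (-11)·(-5) - 13·(-6) = 55 - (-78) = 133
j: 13·14 - 9·(-5) = 182 - (-45) = 227
k: 9·(-6) - (-11)·14 = -54 - (-154) = 100
u × v = (133, 227, 100)
|u × v| = √(133² + 227² + 100²) = √79218 ≈ 281.4569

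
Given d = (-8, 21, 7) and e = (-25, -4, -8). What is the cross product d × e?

i: 21·(-8) - 7·(-4) = -168 - (-28) = -140
j: 7·(-25) - (-8)·(-8) = -175 - 64 = -239
k: (-8)·(-4) - 21·(-25) = 32 - (-525) = 557
d × e = (-140, -239, 557)

(-140, -239, 557)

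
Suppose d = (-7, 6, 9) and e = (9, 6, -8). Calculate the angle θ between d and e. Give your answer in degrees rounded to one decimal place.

d · e = (-7)·9 + 6·6 + 9·(-8) = -63 + 36 - 72 = -99
|d|² = 49 + 36 + 81 = 166,  |d| = √166 ≈ 12.884099
|e|² = 81 + 36 + 64 = 181,  |e| = √181 ≈ 13.453624
cos θ = -99 / (12.884099 · 13.453624) ≈ -0.57114
θ = arccos(-0.57114) ≈ 124.8°

124.8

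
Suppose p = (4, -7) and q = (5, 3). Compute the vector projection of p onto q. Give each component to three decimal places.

(-0.147, -0.088)

p · q = 4·5 + (-7)·3 = 20 - 21 = -1
|q|² = 25 + 9 = 34
proj_q p = (-1/34) · (5, 3) ≈ (-0.147, -0.088)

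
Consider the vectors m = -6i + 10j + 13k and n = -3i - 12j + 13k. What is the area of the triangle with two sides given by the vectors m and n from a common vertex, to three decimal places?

153.069

i: 10·13 - 13·(-12) = 130 - (-156) = 286
j: 13·(-3) - (-6)·13 = -39 - (-78) = 39
k: (-6)·(-12) - 10·(-3) = 72 - (-30) = 102
m × n = (286, 39, 102)
|m × n| = √(286² + 39² + 102²) = √93721 ≈ 306.1389
area = ½ · 306.1389 ≈ 153.069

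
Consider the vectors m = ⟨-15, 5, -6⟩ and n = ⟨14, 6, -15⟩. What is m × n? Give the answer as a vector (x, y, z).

(-39, -309, -160)

i: 5·(-15) - (-6)·6 = -75 - (-36) = -39
j: (-6)·14 - (-15)·(-15) = -84 - 225 = -309
k: (-15)·6 - 5·14 = -90 - 70 = -160
m × n = (-39, -309, -160)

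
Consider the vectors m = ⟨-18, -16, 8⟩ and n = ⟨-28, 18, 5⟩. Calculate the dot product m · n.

256

m · n = (-18)·(-28) + (-16)·18 + 8·5 = 504 - 288 + 40 = 256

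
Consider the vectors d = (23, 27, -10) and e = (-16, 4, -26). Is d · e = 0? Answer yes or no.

yes

d · e = 23·(-16) + 27·4 + (-10)·(-26) = -368 + 108 + 260 = 0
Zero, so the vectors are orthogonal.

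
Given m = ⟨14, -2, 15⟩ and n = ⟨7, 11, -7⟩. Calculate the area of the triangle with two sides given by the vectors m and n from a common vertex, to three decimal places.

i: (-2)·(-7) - 15·11 = 14 - 165 = -151
j: 15·7 - 14·(-7) = 105 - (-98) = 203
k: 14·11 - (-2)·7 = 154 - (-14) = 168
m × n = (-151, 203, 168)
|m × n| = √((-151)² + 203² + 168²) = √92234 ≈ 303.7005
area = ½ · 303.7005 ≈ 151.850

151.850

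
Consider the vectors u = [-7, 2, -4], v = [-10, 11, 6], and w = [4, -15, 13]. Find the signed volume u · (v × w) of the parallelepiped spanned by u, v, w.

-1747

v × w:
i: 11·13 - 6·(-15) = 143 - (-90) = 233
j: 6·4 - (-10)·13 = 24 - (-130) = 154
k: (-10)·(-15) - 11·4 = 150 - 44 = 106
v × w = (233, 154, 106)
u · (v × w) = (-7)·233 + 2·154 + (-4)·106 = -1631 + 308 - 424 = -1747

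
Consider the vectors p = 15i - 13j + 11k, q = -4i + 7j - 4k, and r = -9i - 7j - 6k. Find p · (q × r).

q × r:
i: 7·(-6) - (-4)·(-7) = -42 - 28 = -70
j: (-4)·(-9) - (-4)·(-6) = 36 - 24 = 12
k: (-4)·(-7) - 7·(-9) = 28 - (-63) = 91
q × r = (-70, 12, 91)
p · (q × r) = 15·(-70) + (-13)·12 + 11·91 = -1050 - 156 + 1001 = -205

-205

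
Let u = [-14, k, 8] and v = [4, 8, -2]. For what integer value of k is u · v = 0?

9

u · v = (-14)·4 + k·8 + 8·(-2) = -72 + 8k
Set equal to 0: 8k = 72, so k = 9.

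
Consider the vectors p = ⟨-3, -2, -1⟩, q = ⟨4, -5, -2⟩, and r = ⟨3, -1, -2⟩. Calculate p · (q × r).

q × r:
i: (-5)·(-2) - (-2)·(-1) = 10 - 2 = 8
j: (-2)·3 - 4·(-2) = -6 - (-8) = 2
k: 4·(-1) - (-5)·3 = -4 - (-15) = 11
q × r = (8, 2, 11)
p · (q × r) = (-3)·8 + (-2)·2 + (-1)·11 = -24 - 4 - 11 = -39

-39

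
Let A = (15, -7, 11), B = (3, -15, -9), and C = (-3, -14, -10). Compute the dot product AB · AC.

692

AB = B − A = (-12, -8, -20)
AC = C − A = (-18, -7, -21)
AB · AC = (-12)·(-18) + (-8)·(-7) + (-20)·(-21) = 216 + 56 + 420 = 692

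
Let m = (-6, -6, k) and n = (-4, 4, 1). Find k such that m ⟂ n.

m · n = (-6)·(-4) + (-6)·4 + k·1 = 0 + 1k
Set equal to 0: 1k = 0, so k = 0.

0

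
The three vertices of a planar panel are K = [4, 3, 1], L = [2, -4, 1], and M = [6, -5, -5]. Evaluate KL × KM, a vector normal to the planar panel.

(42, -12, 30)

KL = (-2, -7, 0)
KM = (2, -8, -6)
i: (-7)·(-6) - 0·(-8) = 42 - 0 = 42
j: 0·2 - (-2)·(-6) = 0 - 12 = -12
k: (-2)·(-8) - (-7)·2 = 16 - (-14) = 30
KL × KM = (42, -12, 30)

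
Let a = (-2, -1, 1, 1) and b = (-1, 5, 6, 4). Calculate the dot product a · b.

a · b = (-2)·(-1) + (-1)·5 + 1·6 + 1·4 = 2 - 5 + 6 + 4 = 7

7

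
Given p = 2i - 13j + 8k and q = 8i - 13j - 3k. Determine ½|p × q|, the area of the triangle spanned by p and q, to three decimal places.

88.647

i: (-13)·(-3) - 8·(-13) = 39 - (-104) = 143
j: 8·8 - 2·(-3) = 64 - (-6) = 70
k: 2·(-13) - (-13)·8 = -26 - (-104) = 78
p × q = (143, 70, 78)
|p × q| = √(143² + 70² + 78²) = √31433 ≈ 177.2935
area = ½ · 177.2935 ≈ 88.647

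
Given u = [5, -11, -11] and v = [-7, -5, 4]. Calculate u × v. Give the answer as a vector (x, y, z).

(-99, 57, -102)

i: (-11)·4 - (-11)·(-5) = -44 - 55 = -99
j: (-11)·(-7) - 5·4 = 77 - 20 = 57
k: 5·(-5) - (-11)·(-7) = -25 - 77 = -102
u × v = (-99, 57, -102)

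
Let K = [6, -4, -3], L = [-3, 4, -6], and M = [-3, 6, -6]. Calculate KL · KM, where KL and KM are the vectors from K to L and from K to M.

170

KL = L − K = (-9, 8, -3)
KM = M − K = (-9, 10, -3)
KL · KM = (-9)·(-9) + 8·10 + (-3)·(-3) = 81 + 80 + 9 = 170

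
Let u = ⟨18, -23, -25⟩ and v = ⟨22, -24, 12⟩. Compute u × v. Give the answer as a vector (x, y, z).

i: (-23)·12 - (-25)·(-24) = -276 - 600 = -876
j: (-25)·22 - 18·12 = -550 - 216 = -766
k: 18·(-24) - (-23)·22 = -432 - (-506) = 74
u × v = (-876, -766, 74)

(-876, -766, 74)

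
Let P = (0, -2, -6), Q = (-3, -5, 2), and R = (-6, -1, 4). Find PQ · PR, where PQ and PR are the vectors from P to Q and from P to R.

95

PQ = Q − P = (-3, -3, 8)
PR = R − P = (-6, 1, 10)
PQ · PR = (-3)·(-6) + (-3)·1 + 8·10 = 18 - 3 + 80 = 95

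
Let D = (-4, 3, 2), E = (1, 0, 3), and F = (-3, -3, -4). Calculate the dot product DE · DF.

17

DE = E − D = (5, -3, 1)
DF = F − D = (1, -6, -6)
DE · DF = 5·1 + (-3)·(-6) + 1·(-6) = 5 + 18 - 6 = 17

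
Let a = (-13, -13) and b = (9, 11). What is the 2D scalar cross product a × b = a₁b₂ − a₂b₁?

-26

(-13)·11 - (-13)·9 = -143 - (-117) = -26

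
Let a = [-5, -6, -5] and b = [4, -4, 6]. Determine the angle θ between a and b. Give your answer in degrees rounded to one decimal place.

a · b = (-5)·4 + (-6)·(-4) + (-5)·6 = -20 + 24 - 30 = -26
|a|² = 25 + 36 + 25 = 86,  |a| = √86 ≈ 9.273618
|b|² = 16 + 16 + 36 = 68,  |b| = √68 ≈ 8.246211
cos θ = -26 / (9.273618 · 8.246211) ≈ -0.33999
θ = arccos(-0.33999) ≈ 109.9°

109.9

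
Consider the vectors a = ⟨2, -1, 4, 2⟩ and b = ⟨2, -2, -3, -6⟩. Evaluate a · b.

-18

a · b = 2·2 + (-1)·(-2) + 4·(-3) + 2·(-6) = 4 + 2 - 12 - 12 = -18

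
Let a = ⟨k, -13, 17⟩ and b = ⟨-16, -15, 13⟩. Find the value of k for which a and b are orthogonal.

26

a · b = k·(-16) + (-13)·(-15) + 17·13 = 416 - 16k
Set equal to 0: -16k = -416, so k = 26.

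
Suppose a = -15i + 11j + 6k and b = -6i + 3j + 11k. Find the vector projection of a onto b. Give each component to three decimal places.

(-6.831, 3.416, 12.524)

a · b = (-15)·(-6) + 11·3 + 6·11 = 90 + 33 + 66 = 189
|b|² = 36 + 9 + 121 = 166
proj_b a = (189/166) · (-6, 3, 11) ≈ (-6.831, 3.416, 12.524)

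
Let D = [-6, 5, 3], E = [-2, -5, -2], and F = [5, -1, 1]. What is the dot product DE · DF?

114

DE = E − D = (4, -10, -5)
DF = F − D = (11, -6, -2)
DE · DF = 4·11 + (-10)·(-6) + (-5)·(-2) = 44 + 60 + 10 = 114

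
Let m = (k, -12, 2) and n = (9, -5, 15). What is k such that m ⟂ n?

-10

m · n = k·9 + (-12)·(-5) + 2·15 = 90 + 9k
Set equal to 0: 9k = -90, so k = -10.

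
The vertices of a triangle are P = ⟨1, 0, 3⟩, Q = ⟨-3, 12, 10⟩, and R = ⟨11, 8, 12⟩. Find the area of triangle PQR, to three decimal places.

PQ = (-4, 12, 7),  PR = (10, 8, 9)
i: 12·9 - 7·8 = 108 - 56 = 52
j: 7·10 - (-4)·9 = 70 - (-36) = 106
k: (-4)·8 - 12·10 = -32 - 120 = -152
PQ × PR = (52, 106, -152)
|PQ × PR| = √37044 ≈ 192.4682
area = ½ · 192.4682 ≈ 96.234

96.234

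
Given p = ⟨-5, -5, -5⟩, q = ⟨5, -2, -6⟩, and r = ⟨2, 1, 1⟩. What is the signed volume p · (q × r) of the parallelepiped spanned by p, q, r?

20

q × r:
i: (-2)·1 - (-6)·1 = -2 - (-6) = 4
j: (-6)·2 - 5·1 = -12 - 5 = -17
k: 5·1 - (-2)·2 = 5 - (-4) = 9
q × r = (4, -17, 9)
p · (q × r) = (-5)·4 + (-5)·(-17) + (-5)·9 = -20 + 85 - 45 = 20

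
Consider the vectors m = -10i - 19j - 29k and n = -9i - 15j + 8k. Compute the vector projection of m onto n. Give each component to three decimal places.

(-3.478, -5.797, 3.092)

m · n = (-10)·(-9) + (-19)·(-15) + (-29)·8 = 90 + 285 - 232 = 143
|n|² = 81 + 225 + 64 = 370
proj_n m = (143/370) · (-9, -15, 8) ≈ (-3.478, -5.797, 3.092)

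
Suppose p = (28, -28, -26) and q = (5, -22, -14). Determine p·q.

1120

p · q = 28·5 + (-28)·(-22) + (-26)·(-14) = 140 + 616 + 364 = 1120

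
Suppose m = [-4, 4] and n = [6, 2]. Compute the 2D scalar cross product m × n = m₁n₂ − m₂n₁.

(-4)·2 - 4·6 = -8 - 24 = -32

-32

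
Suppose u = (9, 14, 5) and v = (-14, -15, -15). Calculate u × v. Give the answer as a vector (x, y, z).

(-135, 65, 61)

i: 14·(-15) - 5·(-15) = -210 - (-75) = -135
j: 5·(-14) - 9·(-15) = -70 - (-135) = 65
k: 9·(-15) - 14·(-14) = -135 - (-196) = 61
u × v = (-135, 65, 61)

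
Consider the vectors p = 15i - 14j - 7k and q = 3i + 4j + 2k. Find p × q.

(0, -51, 102)

i: (-14)·2 - (-7)·4 = -28 - (-28) = 0
j: (-7)·3 - 15·2 = -21 - 30 = -51
k: 15·4 - (-14)·3 = 60 - (-42) = 102
p × q = (0, -51, 102)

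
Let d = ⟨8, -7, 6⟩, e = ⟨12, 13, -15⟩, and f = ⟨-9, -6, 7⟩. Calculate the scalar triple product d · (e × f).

-79

e × f:
i: 13·7 - (-15)·(-6) = 91 - 90 = 1
j: (-15)·(-9) - 12·7 = 135 - 84 = 51
k: 12·(-6) - 13·(-9) = -72 - (-117) = 45
e × f = (1, 51, 45)
d · (e × f) = 8·1 + (-7)·51 + 6·45 = 8 - 357 + 270 = -79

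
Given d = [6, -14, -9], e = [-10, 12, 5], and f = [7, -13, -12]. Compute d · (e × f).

302

e × f:
i: 12·(-12) - 5·(-13) = -144 - (-65) = -79
j: 5·7 - (-10)·(-12) = 35 - 120 = -85
k: (-10)·(-13) - 12·7 = 130 - 84 = 46
e × f = (-79, -85, 46)
d · (e × f) = 6·(-79) + (-14)·(-85) + (-9)·46 = -474 + 1190 - 414 = 302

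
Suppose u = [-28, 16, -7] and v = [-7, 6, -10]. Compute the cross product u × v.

i: 16·(-10) - (-7)·6 = -160 - (-42) = -118
j: (-7)·(-7) - (-28)·(-10) = 49 - 280 = -231
k: (-28)·6 - 16·(-7) = -168 - (-112) = -56
u × v = (-118, -231, -56)

(-118, -231, -56)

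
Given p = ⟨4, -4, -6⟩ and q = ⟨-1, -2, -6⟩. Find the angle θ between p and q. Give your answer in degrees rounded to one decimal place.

40.8

p · q = 4·(-1) + (-4)·(-2) + (-6)·(-6) = -4 + 8 + 36 = 40
|p|² = 16 + 16 + 36 = 68,  |p| = √68 ≈ 8.246211
|q|² = 1 + 4 + 36 = 41,  |q| = √41 ≈ 6.403124
cos θ = 40 / (8.246211 · 6.403124) ≈ 0.75755
θ = arccos(0.75755) ≈ 40.8°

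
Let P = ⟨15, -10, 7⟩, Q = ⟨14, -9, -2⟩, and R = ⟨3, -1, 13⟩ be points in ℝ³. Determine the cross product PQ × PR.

(87, 114, 3)

PQ = (-1, 1, -9)
PR = (-12, 9, 6)
i: 1·6 - (-9)·9 = 6 - (-81) = 87
j: (-9)·(-12) - (-1)·6 = 108 - (-6) = 114
k: (-1)·9 - 1·(-12) = -9 - (-12) = 3
PQ × PR = (87, 114, 3)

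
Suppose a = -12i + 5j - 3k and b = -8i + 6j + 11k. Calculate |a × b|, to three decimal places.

175.183

i: 5·11 - (-3)·6 = 55 - (-18) = 73
j: (-3)·(-8) - (-12)·11 = 24 - (-132) = 156
k: (-12)·6 - 5·(-8) = -72 - (-40) = -32
a × b = (73, 156, -32)
|a × b| = √(73² + 156² + (-32)²) = √30689 ≈ 175.1828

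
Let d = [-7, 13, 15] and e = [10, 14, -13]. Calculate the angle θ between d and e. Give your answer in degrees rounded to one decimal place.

100.5

d · e = (-7)·10 + 13·14 + 15·(-13) = -70 + 182 - 195 = -83
|d|² = 49 + 169 + 225 = 443,  |d| = √443 ≈ 21.047565
|e|² = 100 + 196 + 169 = 465,  |e| = √465 ≈ 21.563859
cos θ = -83 / (21.047565 · 21.563859) ≈ -0.18287
θ = arccos(-0.18287) ≈ 100.5°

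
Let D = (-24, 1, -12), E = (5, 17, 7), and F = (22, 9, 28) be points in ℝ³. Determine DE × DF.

DE = (29, 16, 19)
DF = (46, 8, 40)
i: 16·40 - 19·8 = 640 - 152 = 488
j: 19·46 - 29·40 = 874 - 1160 = -286
k: 29·8 - 16·46 = 232 - 736 = -504
DE × DF = (488, -286, -504)

(488, -286, -504)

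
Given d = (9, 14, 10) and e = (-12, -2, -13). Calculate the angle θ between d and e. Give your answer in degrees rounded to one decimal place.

d · e = 9·(-12) + 14·(-2) + 10·(-13) = -108 - 28 - 130 = -266
|d|² = 81 + 196 + 100 = 377,  |d| = √377 ≈ 19.416488
|e|² = 144 + 4 + 169 = 317,  |e| = √317 ≈ 17.804494
cos θ = -266 / (19.416488 · 17.804494) ≈ -0.76945
θ = arccos(-0.76945) ≈ 140.3°

140.3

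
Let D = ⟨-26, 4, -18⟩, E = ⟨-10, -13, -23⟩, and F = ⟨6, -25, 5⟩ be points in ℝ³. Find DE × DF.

DE = (16, -17, -5)
DF = (32, -29, 23)
i: (-17)·23 - (-5)·(-29) = -391 - 145 = -536
j: (-5)·32 - 16·23 = -160 - 368 = -528
k: 16·(-29) - (-17)·32 = -464 - (-544) = 80
DE × DF = (-536, -528, 80)

(-536, -528, 80)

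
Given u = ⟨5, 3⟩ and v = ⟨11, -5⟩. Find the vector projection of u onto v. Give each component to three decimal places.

(3.014, -1.370)

u · v = 5·11 + 3·(-5) = 55 - 15 = 40
|v|² = 121 + 25 = 146
proj_v u = (40/146) · (11, -5) ≈ (3.014, -1.370)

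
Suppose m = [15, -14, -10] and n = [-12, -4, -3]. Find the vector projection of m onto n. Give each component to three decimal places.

(6.675, 2.225, 1.669)

m · n = 15·(-12) + (-14)·(-4) + (-10)·(-3) = -180 + 56 + 30 = -94
|n|² = 144 + 16 + 9 = 169
proj_n m = (-94/169) · (-12, -4, -3) ≈ (6.675, 2.225, 1.669)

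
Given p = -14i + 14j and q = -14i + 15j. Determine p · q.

406

p · q = (-14)·(-14) + 14·15 = 196 + 210 = 406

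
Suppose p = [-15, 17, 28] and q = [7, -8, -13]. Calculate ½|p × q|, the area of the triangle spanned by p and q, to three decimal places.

1.658

i: 17·(-13) - 28·(-8) = -221 - (-224) = 3
j: 28·7 - (-15)·(-13) = 196 - 195 = 1
k: (-15)·(-8) - 17·7 = 120 - 119 = 1
p × q = (3, 1, 1)
|p × q| = √(3² + 1² + 1²) = √11 ≈ 3.3166
area = ½ · 3.3166 ≈ 1.658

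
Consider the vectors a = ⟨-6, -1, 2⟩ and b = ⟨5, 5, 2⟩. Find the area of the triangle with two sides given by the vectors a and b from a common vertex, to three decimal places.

i: (-1)·2 - 2·5 = -2 - 10 = -12
j: 2·5 - (-6)·2 = 10 - (-12) = 22
k: (-6)·5 - (-1)·5 = -30 - (-5) = -25
a × b = (-12, 22, -25)
|a × b| = √((-12)² + 22² + (-25)²) = √1253 ≈ 35.3977
area = ½ · 35.3977 ≈ 17.699

17.699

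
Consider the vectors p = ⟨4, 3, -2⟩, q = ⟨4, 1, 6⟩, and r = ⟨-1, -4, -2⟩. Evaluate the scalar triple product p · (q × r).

124

q × r:
i: 1·(-2) - 6·(-4) = -2 - (-24) = 22
j: 6·(-1) - 4·(-2) = -6 - (-8) = 2
k: 4·(-4) - 1·(-1) = -16 - (-1) = -15
q × r = (22, 2, -15)
p · (q × r) = 4·22 + 3·2 + (-2)·(-15) = 88 + 6 + 30 = 124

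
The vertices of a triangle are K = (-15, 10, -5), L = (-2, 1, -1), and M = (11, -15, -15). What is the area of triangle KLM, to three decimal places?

KL = (13, -9, 4),  KM = (26, -25, -10)
i: (-9)·(-10) - 4·(-25) = 90 - (-100) = 190
j: 4·26 - 13·(-10) = 104 - (-130) = 234
k: 13·(-25) - (-9)·26 = -325 - (-234) = -91
KL × KM = (190, 234, -91)
|KL × KM| = √99137 ≈ 314.8603
area = ½ · 314.8603 ≈ 157.430

157.430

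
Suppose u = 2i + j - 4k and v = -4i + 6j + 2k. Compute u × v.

(26, 12, 16)

i: 1·2 - (-4)·6 = 2 - (-24) = 26
j: (-4)·(-4) - 2·2 = 16 - 4 = 12
k: 2·6 - 1·(-4) = 12 - (-4) = 16
u × v = (26, 12, 16)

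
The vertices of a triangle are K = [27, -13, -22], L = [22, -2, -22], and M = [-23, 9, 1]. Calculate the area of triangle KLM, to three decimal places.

260.209

KL = (-5, 11, 0),  KM = (-50, 22, 23)
i: 11·23 - 0·22 = 253 - 0 = 253
j: 0·(-50) - (-5)·23 = 0 - (-115) = 115
k: (-5)·22 - 11·(-50) = -110 - (-550) = 440
KL × KM = (253, 115, 440)
|KL × KM| = √270834 ≈ 520.4171
area = ½ · 520.4171 ≈ 260.209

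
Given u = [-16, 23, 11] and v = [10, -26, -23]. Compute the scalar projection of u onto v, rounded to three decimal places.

-27.986

u · v = (-16)·10 + 23·(-26) + 11·(-23) = -160 - 598 - 253 = -1011
|v| = √(100 + 676 + 529) = √1305 ≈ 36.1248
comp_v u = -1011 / √1305 ≈ -27.986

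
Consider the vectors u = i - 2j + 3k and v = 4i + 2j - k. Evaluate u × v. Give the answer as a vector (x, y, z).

i: (-2)·(-1) - 3·2 = 2 - 6 = -4
j: 3·4 - 1·(-1) = 12 - (-1) = 13
k: 1·2 - (-2)·4 = 2 - (-8) = 10
u × v = (-4, 13, 10)

(-4, 13, 10)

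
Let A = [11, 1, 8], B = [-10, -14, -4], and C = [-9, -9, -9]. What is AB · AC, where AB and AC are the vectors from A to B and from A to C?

774

AB = B − A = (-21, -15, -12)
AC = C − A = (-20, -10, -17)
AB · AC = (-21)·(-20) + (-15)·(-10) + (-12)·(-17) = 420 + 150 + 204 = 774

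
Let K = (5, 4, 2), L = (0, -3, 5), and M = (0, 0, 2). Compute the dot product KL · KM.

KL = L − K = (-5, -7, 3)
KM = M − K = (-5, -4, 0)
KL · KM = (-5)·(-5) + (-7)·(-4) + 3·0 = 25 + 28 + 0 = 53

53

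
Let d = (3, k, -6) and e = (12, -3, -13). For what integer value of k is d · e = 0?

38

d · e = 3·12 + k·(-3) + (-6)·(-13) = 114 - 3k
Set equal to 0: -3k = -114, so k = 38.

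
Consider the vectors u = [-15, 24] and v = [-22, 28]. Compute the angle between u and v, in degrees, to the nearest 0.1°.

6.2

u · v = (-15)·(-22) + 24·28 = 330 + 672 = 1002
|u|² = 225 + 576 = 801,  |u| = √801 ≈ 28.301943
|v|² = 484 + 784 = 1268,  |v| = √1268 ≈ 35.608988
cos θ = 1002 / (28.301943 · 35.608988) ≈ 0.99424
θ = arccos(0.99424) ≈ 6.2°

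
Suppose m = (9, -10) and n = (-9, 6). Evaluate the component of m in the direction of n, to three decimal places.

m · n = 9·(-9) + (-10)·6 = -81 - 60 = -141
|n| = √(81 + 36) = √117 ≈ 10.8167
comp_n m = -141 / √117 ≈ -13.035

-13.035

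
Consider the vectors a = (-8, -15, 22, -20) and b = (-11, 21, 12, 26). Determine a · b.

a · b = (-8)·(-11) + (-15)·21 + 22·12 + (-20)·26 = 88 - 315 + 264 - 520 = -483

-483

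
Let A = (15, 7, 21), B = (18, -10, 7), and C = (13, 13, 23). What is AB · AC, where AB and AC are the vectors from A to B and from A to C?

-136

AB = B − A = (3, -17, -14)
AC = C − A = (-2, 6, 2)
AB · AC = 3·(-2) + (-17)·6 + (-14)·2 = -6 - 102 - 28 = -136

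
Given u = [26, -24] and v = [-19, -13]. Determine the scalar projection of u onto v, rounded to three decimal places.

-7.906

u · v = 26·(-19) + (-24)·(-13) = -494 + 312 = -182
|v| = √(361 + 169) = √530 ≈ 23.0217
comp_v u = -182 / √530 ≈ -7.906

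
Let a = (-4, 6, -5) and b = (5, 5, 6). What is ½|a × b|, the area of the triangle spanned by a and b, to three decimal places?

i: 6·6 - (-5)·5 = 36 - (-25) = 61
j: (-5)·5 - (-4)·6 = -25 - (-24) = -1
k: (-4)·5 - 6·5 = -20 - 30 = -50
a × b = (61, -1, -50)
|a × b| = √(61² + (-1)² + (-50)²) = √6222 ≈ 78.8797
area = ½ · 78.8797 ≈ 39.440

39.440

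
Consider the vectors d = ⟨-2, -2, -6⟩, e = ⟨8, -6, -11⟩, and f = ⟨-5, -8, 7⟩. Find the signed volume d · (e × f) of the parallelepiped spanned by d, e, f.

826

e × f:
i: (-6)·7 - (-11)·(-8) = -42 - 88 = -130
j: (-11)·(-5) - 8·7 = 55 - 56 = -1
k: 8·(-8) - (-6)·(-5) = -64 - 30 = -94
e × f = (-130, -1, -94)
d · (e × f) = (-2)·(-130) + (-2)·(-1) + (-6)·(-94) = 260 + 2 + 564 = 826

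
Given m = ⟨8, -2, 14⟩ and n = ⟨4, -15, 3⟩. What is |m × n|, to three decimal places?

234.913

i: (-2)·3 - 14·(-15) = -6 - (-210) = 204
j: 14·4 - 8·3 = 56 - 24 = 32
k: 8·(-15) - (-2)·4 = -120 - (-8) = -112
m × n = (204, 32, -112)
|m × n| = √(204² + 32² + (-112)²) = √55184 ≈ 234.9127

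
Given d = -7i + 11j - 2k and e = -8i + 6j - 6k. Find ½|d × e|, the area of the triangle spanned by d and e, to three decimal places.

37.776

i: 11·(-6) - (-2)·6 = -66 - (-12) = -54
j: (-2)·(-8) - (-7)·(-6) = 16 - 42 = -26
k: (-7)·6 - 11·(-8) = -42 - (-88) = 46
d × e = (-54, -26, 46)
|d × e| = √((-54)² + (-26)² + 46²) = √5708 ≈ 75.5513
area = ½ · 75.5513 ≈ 37.776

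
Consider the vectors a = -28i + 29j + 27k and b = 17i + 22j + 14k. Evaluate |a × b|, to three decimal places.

1410.470

i: 29·14 - 27·22 = 406 - 594 = -188
j: 27·17 - (-28)·14 = 459 - (-392) = 851
k: (-28)·22 - 29·17 = -616 - 493 = -1109
a × b = (-188, 851, -1109)
|a × b| = √((-188)² + 851² + (-1109)²) = √1989426 ≈ 1410.4701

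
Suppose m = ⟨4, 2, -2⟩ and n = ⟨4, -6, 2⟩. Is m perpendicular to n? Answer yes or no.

m · n = 4·4 + 2·(-6) + (-2)·2 = 16 - 12 - 4 = 0
Zero, so the vectors are orthogonal.

yes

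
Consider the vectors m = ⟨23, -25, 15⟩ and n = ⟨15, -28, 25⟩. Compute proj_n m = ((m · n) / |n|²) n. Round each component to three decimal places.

m · n = 23·15 + (-25)·(-28) + 15·25 = 345 + 700 + 375 = 1420
|n|² = 225 + 784 + 625 = 1634
proj_n m = (1420/1634) · (15, -28, 25) ≈ (13.035, -24.333, 21.726)

(13.035, -24.333, 21.726)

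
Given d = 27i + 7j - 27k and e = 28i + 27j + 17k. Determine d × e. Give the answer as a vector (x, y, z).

i: 7·17 - (-27)·27 = 119 - (-729) = 848
j: (-27)·28 - 27·17 = -756 - 459 = -1215
k: 27·27 - 7·28 = 729 - 196 = 533
d × e = (848, -1215, 533)

(848, -1215, 533)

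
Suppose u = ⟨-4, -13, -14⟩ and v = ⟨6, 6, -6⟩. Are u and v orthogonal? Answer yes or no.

no

u · v = (-4)·6 + (-13)·6 + (-14)·(-6) = -24 - 78 + 84 = -18
Nonzero, so the vectors are not orthogonal.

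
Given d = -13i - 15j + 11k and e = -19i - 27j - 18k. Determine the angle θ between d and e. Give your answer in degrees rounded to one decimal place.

57.9

d · e = (-13)·(-19) + (-15)·(-27) + 11·(-18) = 247 + 405 - 198 = 454
|d|² = 169 + 225 + 121 = 515,  |d| = √515 ≈ 22.693611
|e|² = 361 + 729 + 324 = 1414,  |e| = √1414 ≈ 37.603191
cos θ = 454 / (22.693611 · 37.603191) ≈ 0.53202
θ = arccos(0.53202) ≈ 57.9°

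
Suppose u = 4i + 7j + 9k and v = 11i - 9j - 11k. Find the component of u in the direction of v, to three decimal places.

-6.566

u · v = 4·11 + 7·(-9) + 9·(-11) = 44 - 63 - 99 = -118
|v| = √(121 + 81 + 121) = √323 ≈ 17.9722
comp_v u = -118 / √323 ≈ -6.566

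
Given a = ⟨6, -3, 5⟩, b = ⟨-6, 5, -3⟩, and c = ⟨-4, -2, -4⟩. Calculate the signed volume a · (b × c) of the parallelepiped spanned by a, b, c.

40

b × c:
i: 5·(-4) - (-3)·(-2) = -20 - 6 = -26
j: (-3)·(-4) - (-6)·(-4) = 12 - 24 = -12
k: (-6)·(-2) - 5·(-4) = 12 - (-20) = 32
b × c = (-26, -12, 32)
a · (b × c) = 6·(-26) + (-3)·(-12) + 5·32 = -156 + 36 + 160 = 40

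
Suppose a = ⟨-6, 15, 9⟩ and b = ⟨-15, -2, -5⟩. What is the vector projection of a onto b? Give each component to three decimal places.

a · b = (-6)·(-15) + 15·(-2) + 9·(-5) = 90 - 30 - 45 = 15
|b|² = 225 + 4 + 25 = 254
proj_b a = (15/254) · (-15, -2, -5) ≈ (-0.886, -0.118, -0.295)

(-0.886, -0.118, -0.295)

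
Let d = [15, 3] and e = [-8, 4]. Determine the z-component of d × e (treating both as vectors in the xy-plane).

15·4 - 3·(-8) = 60 - (-24) = 84

84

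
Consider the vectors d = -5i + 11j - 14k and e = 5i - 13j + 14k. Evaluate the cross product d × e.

i: 11·14 - (-14)·(-13) = 154 - 182 = -28
j: (-14)·5 - (-5)·14 = -70 - (-70) = 0
k: (-5)·(-13) - 11·5 = 65 - 55 = 10
d × e = (-28, 0, 10)

(-28, 0, 10)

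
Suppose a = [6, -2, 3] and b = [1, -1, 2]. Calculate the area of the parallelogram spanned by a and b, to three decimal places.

i: (-2)·2 - 3·(-1) = -4 - (-3) = -1
j: 3·1 - 6·2 = 3 - 12 = -9
k: 6·(-1) - (-2)·1 = -6 - (-2) = -4
a × b = (-1, -9, -4)
|a × b| = √((-1)² + (-9)² + (-4)²) = √98 ≈ 9.8995

9.899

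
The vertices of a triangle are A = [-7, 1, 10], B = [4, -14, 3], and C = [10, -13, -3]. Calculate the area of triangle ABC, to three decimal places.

AB = (11, -15, -7),  AC = (17, -14, -13)
i: (-15)·(-13) - (-7)·(-14) = 195 - 98 = 97
j: (-7)·17 - 11·(-13) = -119 - (-143) = 24
k: 11·(-14) - (-15)·17 = -154 - (-255) = 101
AB × AC = (97, 24, 101)
|AB × AC| = √20186 ≈ 142.0774
area = ½ · 142.0774 ≈ 71.039

71.039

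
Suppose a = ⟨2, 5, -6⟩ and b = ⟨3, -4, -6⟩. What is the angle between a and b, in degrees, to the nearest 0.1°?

69.6

a · b = 2·3 + 5·(-4) + (-6)·(-6) = 6 - 20 + 36 = 22
|a|² = 4 + 25 + 36 = 65,  |a| = √65 ≈ 8.062258
|b|² = 9 + 16 + 36 = 61,  |b| = √61 ≈ 7.810250
cos θ = 22 / (8.062258 · 7.810250) ≈ 0.34938
θ = arccos(0.34938) ≈ 69.6°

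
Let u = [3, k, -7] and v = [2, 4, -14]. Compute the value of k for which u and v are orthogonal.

u · v = 3·2 + k·4 + (-7)·(-14) = 104 + 4k
Set equal to 0: 4k = -104, so k = -26.

-26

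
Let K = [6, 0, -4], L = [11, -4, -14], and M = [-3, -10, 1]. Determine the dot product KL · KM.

-55

KL = L − K = (5, -4, -10)
KM = M − K = (-9, -10, 5)
KL · KM = 5·(-9) + (-4)·(-10) + (-10)·5 = -45 + 40 - 50 = -55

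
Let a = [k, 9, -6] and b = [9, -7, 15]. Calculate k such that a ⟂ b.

17

a · b = k·9 + 9·(-7) + (-6)·15 = -153 + 9k
Set equal to 0: 9k = 153, so k = 17.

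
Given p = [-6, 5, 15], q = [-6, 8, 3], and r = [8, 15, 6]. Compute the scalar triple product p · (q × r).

q × r:
i: 8·6 - 3·15 = 48 - 45 = 3
j: 3·8 - (-6)·6 = 24 - (-36) = 60
k: (-6)·15 - 8·8 = -90 - 64 = -154
q × r = (3, 60, -154)
p · (q × r) = (-6)·3 + 5·60 + 15·(-154) = -18 + 300 - 2310 = -2028

-2028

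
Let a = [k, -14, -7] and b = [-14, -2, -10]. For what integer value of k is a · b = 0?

a · b = k·(-14) + (-14)·(-2) + (-7)·(-10) = 98 - 14k
Set equal to 0: -14k = -98, so k = 7.

7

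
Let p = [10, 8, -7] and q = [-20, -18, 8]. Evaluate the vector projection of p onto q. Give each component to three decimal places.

(10.152, 9.137, -4.061)

p · q = 10·(-20) + 8·(-18) + (-7)·8 = -200 - 144 - 56 = -400
|q|² = 400 + 324 + 64 = 788
proj_q p = (-400/788) · (-20, -18, 8) ≈ (10.152, 9.137, -4.061)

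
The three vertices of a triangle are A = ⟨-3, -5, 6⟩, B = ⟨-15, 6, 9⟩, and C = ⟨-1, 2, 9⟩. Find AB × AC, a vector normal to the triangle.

AB = (-12, 11, 3)
AC = (2, 7, 3)
i: 11·3 - 3·7 = 33 - 21 = 12
j: 3·2 - (-12)·3 = 6 - (-36) = 42
k: (-12)·7 - 11·2 = -84 - 22 = -106
AB × AC = (12, 42, -106)

(12, 42, -106)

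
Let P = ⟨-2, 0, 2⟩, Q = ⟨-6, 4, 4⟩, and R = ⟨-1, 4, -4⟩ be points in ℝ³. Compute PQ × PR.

PQ = (-4, 4, 2)
PR = (1, 4, -6)
i: 4·(-6) - 2·4 = -24 - 8 = -32
j: 2·1 - (-4)·(-6) = 2 - 24 = -22
k: (-4)·4 - 4·1 = -16 - 4 = -20
PQ × PR = (-32, -22, -20)

(-32, -22, -20)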